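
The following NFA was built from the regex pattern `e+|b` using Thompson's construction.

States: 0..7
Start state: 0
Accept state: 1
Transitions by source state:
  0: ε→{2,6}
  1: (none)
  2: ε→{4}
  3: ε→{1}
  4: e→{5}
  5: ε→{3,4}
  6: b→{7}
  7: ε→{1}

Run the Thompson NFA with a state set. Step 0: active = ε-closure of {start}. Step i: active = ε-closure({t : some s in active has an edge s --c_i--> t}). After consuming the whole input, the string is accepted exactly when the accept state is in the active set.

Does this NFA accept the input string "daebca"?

Answer: REJECT

Steps:
S₀ = ε-closure({0}) = {0,2,4,6}
'd' @ 1: {}  — state set empty
rest 'aebca' ignored (set empty)
after full input: {}  (accept=1 not in)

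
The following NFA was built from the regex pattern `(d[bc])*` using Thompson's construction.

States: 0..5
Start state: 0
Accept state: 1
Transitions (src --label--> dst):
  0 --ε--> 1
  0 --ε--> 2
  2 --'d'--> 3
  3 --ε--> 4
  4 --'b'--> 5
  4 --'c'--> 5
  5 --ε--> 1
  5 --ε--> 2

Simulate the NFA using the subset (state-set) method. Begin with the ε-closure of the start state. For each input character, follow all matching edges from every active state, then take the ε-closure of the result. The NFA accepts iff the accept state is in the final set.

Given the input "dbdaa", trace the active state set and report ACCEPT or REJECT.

Answer: REJECT

Trace:
start: ε-closure({0}) = {0,1,2}
'd' @ 1: {3,4}
'b' @ 2: {1,2,5}  ✓accept
'd' @ 3: {3,4}
'a' @ 4: {}  — dead — no transitions
rest 'a' ignored (set empty)
final: {}; accept 1 not in set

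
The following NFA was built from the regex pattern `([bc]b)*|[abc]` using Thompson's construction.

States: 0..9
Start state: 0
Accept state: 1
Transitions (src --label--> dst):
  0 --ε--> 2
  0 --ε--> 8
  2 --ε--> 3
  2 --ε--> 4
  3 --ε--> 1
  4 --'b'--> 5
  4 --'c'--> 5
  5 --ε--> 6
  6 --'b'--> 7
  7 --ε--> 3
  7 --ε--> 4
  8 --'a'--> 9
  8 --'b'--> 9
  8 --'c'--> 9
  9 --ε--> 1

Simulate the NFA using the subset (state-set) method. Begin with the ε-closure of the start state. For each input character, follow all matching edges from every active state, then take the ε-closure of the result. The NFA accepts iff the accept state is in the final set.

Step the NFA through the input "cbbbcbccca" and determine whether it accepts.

Answer: REJECT

Steps:
initial (ε-close {0}): {0,1,2,3,4,8}
'c' @ 1: {1,5,6,9}  ✓accept
'b' @ 2: {1,3,4,7}  ✓accept
'b' @ 3: {5,6}
'b' @ 4: {1,3,4,7}  ✓accept
'c' @ 5: {5,6}
'b' @ 6: {1,3,4,7}  ✓accept
'c' @ 7: {5,6}
'c' @ 8: {}  — no active states
rest 'ca' ignored (set empty)
final: {}; accept 1 not in set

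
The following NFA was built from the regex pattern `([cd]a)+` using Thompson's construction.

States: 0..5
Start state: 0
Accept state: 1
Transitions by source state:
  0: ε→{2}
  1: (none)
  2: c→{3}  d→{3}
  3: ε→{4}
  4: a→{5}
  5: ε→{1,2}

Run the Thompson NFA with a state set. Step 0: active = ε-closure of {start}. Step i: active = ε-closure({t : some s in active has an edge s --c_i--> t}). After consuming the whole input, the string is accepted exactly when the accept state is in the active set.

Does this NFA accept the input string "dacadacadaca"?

Answer: ACCEPT

Steps:
S₀ = ε-closure({0}) = {0,2}
'd' @ 1: {3,4}
'a' @ 2: {1,2,5}  (accept∈set)
'c' @ 3: {3,4}
'a' @ 4: {1,2,5}  (accept∈set)
'd' @ 5: {3,4}
'a' @ 6: {1,2,5}  (accept∈set)
'c' @ 7: {3,4}
'a' @ 8: {1,2,5}  (accept∈set)
'd' @ 9: {3,4}
'a' @ 10: {1,2,5}  (accept∈set)
'c' @ 11: {3,4}
'a' @ 12: {1,2,5}  (accept∈set)
end set {1,2,5} — state 1 in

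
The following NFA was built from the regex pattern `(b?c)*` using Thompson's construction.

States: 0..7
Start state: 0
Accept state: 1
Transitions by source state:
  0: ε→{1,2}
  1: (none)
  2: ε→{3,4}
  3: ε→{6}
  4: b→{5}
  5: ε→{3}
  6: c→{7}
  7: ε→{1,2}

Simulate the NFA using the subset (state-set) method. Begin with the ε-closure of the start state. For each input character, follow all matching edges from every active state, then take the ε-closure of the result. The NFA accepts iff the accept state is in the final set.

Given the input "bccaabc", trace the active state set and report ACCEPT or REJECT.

Answer: REJECT

Derivation:
S₀ = ε-closure({0}) = {0,1,2,3,4,6}
'b' @ 1: {3,5,6}
'c' @ 2: {1,2,3,4,6,7}  ✓accept
'c' @ 3: {1,2,3,4,6,7}  ✓accept
'a' @ 4: {}  — no active states
rest 'abc' ignored (set empty)
final: {}; accept 1 not in set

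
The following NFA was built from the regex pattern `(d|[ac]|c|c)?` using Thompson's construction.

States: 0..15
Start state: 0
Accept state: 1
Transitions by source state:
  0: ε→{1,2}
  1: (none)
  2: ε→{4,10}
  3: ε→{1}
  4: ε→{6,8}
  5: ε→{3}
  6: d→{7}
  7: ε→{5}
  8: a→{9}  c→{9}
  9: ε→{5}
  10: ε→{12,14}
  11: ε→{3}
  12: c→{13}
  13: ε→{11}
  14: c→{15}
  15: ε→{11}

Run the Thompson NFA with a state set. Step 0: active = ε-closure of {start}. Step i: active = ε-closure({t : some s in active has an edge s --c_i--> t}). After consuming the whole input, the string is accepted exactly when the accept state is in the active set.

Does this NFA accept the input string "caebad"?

Answer: REJECT

Trace:
initial (ε-close {0}): {0,1,2,4,6,8,10,12,14}
'c' @ 1: {1,3,5,9,11,13,15}  ✓accept
'a' @ 2: {}  — no active states
rest 'ebad' ignored (set empty)
end set {} — state 1 not in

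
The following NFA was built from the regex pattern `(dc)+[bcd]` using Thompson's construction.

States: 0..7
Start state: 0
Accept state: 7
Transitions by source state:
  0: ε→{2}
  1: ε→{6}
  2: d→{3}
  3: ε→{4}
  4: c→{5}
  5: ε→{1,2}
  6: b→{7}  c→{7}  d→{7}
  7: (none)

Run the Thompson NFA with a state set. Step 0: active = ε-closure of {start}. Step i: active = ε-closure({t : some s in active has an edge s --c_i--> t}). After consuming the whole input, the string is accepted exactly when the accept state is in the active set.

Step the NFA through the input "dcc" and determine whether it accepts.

start: ε-closure({0}) = {0,2}
'd' @ 1: {3,4}
'c' @ 2: {1,2,5,6}
'c' @ 3: {7}  [accepting]
final: {7}; accept 7 in set

Answer: ACCEPT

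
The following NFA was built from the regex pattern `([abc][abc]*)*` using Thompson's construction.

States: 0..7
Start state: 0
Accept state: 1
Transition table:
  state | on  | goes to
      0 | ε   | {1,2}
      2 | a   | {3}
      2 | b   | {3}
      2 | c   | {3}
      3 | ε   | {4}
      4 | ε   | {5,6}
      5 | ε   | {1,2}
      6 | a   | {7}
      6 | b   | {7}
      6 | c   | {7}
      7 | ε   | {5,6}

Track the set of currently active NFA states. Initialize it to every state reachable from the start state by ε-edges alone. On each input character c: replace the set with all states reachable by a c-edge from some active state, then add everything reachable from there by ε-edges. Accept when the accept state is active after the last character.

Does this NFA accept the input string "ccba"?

Answer: ACCEPT

Trace:
start: ε-closure({0}) = {0,1,2}
'c' @ 1: {1,2,3,4,5,6}  ✓accept
'c' @ 2: {1,2,3,4,5,6,7}  ✓accept
'b' @ 3: {1,2,3,4,5,6,7}  ✓accept
'a' @ 4: {1,2,3,4,5,6,7}  ✓accept
final: {1,2,3,4,5,6,7}; accept 1 in set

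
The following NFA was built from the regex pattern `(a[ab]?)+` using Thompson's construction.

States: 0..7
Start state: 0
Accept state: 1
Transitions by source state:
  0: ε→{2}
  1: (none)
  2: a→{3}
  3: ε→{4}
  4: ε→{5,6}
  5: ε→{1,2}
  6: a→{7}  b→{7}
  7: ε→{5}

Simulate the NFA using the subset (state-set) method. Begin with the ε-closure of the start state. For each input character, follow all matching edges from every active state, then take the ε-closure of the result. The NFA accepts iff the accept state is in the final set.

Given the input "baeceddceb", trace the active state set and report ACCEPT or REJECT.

start: ε-closure({0}) = {0,2}
'b' @ 1: {}  — no active states
rest 'aeceddceb' ignored (set empty)
after full input: {}  (accept=1 not in)

Answer: REJECT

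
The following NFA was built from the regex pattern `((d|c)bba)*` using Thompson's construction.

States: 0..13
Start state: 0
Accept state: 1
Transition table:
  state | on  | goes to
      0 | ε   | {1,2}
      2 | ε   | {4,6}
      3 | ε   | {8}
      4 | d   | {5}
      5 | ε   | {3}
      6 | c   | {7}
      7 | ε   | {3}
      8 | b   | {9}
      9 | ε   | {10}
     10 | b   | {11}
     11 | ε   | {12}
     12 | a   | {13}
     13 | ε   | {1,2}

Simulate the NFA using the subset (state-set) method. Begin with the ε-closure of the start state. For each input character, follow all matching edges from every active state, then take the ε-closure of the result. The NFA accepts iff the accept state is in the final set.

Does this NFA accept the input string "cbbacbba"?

Answer: ACCEPT

Derivation:
initial (ε-close {0}): {0,1,2,4,6}
'c' @ 1: {3,7,8}
'b' @ 2: {9,10}
'b' @ 3: {11,12}
'a' @ 4: {1,2,4,6,13}  (accept∈set)
'c' @ 5: {3,7,8}
'b' @ 6: {9,10}
'b' @ 7: {11,12}
'a' @ 8: {1,2,4,6,13}  (accept∈set)
after full input: {1,2,4,6,13}  (accept=1 in)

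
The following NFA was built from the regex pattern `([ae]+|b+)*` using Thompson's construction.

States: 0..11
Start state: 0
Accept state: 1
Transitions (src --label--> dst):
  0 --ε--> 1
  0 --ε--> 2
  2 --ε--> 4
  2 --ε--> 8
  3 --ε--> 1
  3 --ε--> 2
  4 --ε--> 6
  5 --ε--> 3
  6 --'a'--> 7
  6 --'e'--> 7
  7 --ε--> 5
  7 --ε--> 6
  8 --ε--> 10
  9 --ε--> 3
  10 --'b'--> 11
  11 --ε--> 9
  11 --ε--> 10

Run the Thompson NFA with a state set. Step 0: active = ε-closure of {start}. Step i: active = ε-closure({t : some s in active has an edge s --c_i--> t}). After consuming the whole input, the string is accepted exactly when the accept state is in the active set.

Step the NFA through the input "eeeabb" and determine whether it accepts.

Answer: ACCEPT

Steps:
S₀ = ε-closure({0}) = {0,1,2,4,6,8,10}
'e' @ 1: {1,2,3,4,5,6,7,8,10}  (accept∈set)
'e' @ 2: {1,2,3,4,5,6,7,8,10}  (accept∈set)
'e' @ 3: {1,2,3,4,5,6,7,8,10}  (accept∈set)
'a' @ 4: {1,2,3,4,5,6,7,8,10}  (accept∈set)
'b' @ 5: {1,2,3,4,6,8,9,10,11}  (accept∈set)
'b' @ 6: {1,2,3,4,6,8,9,10,11}  (accept∈set)
after full input: {1,2,3,4,6,8,9,10,11}  (accept=1 in)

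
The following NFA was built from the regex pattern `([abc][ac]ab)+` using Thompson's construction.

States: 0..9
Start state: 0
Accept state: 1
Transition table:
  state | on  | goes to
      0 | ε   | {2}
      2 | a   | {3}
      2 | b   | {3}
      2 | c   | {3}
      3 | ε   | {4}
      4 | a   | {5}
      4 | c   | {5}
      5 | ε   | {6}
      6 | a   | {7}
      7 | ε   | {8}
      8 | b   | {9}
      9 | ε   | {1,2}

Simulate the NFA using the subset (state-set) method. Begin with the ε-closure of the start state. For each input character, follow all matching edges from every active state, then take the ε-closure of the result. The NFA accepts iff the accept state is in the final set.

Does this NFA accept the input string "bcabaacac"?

Answer: REJECT

Trace:
S₀ = ε-closure({0}) = {0,2}
'b' @ 1: {3,4}
'c' @ 2: {5,6}
'a' @ 3: {7,8}
'b' @ 4: {1,2,9}  [accepting]
'a' @ 5: {3,4}
'a' @ 6: {5,6}
'c' @ 7: {}  — dead — no transitions
rest 'ac' ignored (set empty)
end set {} — state 1 not in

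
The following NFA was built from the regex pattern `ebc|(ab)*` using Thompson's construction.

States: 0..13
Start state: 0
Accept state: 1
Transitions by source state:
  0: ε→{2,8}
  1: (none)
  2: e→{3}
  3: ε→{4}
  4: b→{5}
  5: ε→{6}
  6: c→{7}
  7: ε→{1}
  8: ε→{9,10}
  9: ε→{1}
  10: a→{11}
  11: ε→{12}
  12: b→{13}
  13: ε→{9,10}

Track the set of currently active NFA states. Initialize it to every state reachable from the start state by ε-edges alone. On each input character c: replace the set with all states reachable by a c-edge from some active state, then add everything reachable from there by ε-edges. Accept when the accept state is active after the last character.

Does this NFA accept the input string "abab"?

Answer: ACCEPT

Steps:
S₀ = ε-closure({0}) = {0,1,2,8,9,10}
'a' @ 1: {11,12}
'b' @ 2: {1,9,10,13}  [accepting]
'a' @ 3: {11,12}
'b' @ 4: {1,9,10,13}  [accepting]
after full input: {1,9,10,13}  (accept=1 in)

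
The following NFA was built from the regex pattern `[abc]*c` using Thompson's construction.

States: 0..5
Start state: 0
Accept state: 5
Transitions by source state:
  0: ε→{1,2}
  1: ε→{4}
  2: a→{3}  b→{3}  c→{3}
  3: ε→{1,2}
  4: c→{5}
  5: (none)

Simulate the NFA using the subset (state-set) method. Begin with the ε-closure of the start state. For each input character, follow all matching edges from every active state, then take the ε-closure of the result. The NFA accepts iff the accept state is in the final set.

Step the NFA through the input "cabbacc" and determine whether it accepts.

initial (ε-close {0}): {0,1,2,4}
'c' @ 1: {1,2,3,4,5}  (accept∈set)
'a' @ 2: {1,2,3,4}
'b' @ 3: {1,2,3,4}
'b' @ 4: {1,2,3,4}
'a' @ 5: {1,2,3,4}
'c' @ 6: {1,2,3,4,5}  (accept∈set)
'c' @ 7: {1,2,3,4,5}  (accept∈set)
after full input: {1,2,3,4,5}  (accept=5 in)

Answer: ACCEPT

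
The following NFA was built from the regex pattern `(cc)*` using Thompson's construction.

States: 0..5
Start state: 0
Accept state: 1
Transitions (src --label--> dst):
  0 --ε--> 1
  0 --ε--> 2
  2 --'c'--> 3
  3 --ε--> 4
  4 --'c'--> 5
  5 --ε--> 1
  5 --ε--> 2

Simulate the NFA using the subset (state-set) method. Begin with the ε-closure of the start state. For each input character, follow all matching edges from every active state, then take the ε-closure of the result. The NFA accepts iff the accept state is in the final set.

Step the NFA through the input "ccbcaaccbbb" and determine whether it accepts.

Answer: REJECT

Derivation:
start: ε-closure({0}) = {0,1,2}
'c' @ 1: {3,4}
'c' @ 2: {1,2,5}  [accepting]
'b' @ 3: {}  — state set empty
rest 'caaccbbb' ignored (set empty)
after full input: {}  (accept=1 not in)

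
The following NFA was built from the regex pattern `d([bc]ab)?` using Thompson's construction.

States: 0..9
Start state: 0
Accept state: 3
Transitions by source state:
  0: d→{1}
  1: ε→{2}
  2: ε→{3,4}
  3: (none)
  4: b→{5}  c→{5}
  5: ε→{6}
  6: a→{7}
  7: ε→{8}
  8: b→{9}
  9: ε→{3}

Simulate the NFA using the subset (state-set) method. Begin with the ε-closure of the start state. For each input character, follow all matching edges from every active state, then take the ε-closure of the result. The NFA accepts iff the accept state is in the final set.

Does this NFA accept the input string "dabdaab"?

Answer: REJECT

Steps:
start: ε-closure({0}) = {0}
'd' @ 1: {1,2,3,4}  ✓accept
'a' @ 2: {}  — no active states
rest 'bdaab' ignored (set empty)
after full input: {}  (accept=3 not in)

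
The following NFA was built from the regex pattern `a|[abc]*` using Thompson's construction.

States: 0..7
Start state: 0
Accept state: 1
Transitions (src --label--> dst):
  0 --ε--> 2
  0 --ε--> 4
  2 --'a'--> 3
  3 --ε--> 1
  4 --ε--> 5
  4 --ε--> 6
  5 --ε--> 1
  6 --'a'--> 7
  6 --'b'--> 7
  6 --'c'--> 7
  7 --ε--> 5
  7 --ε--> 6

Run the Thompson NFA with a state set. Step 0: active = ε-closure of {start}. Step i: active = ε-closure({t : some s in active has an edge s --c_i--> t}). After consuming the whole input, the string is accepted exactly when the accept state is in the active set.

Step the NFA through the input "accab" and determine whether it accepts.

start: ε-closure({0}) = {0,1,2,4,5,6}
'a' @ 1: {1,3,5,6,7}  ✓accept
'c' @ 2: {1,5,6,7}  ✓accept
'c' @ 3: {1,5,6,7}  ✓accept
'a' @ 4: {1,5,6,7}  ✓accept
'b' @ 5: {1,5,6,7}  ✓accept
final: {1,5,6,7}; accept 1 in set

Answer: ACCEPT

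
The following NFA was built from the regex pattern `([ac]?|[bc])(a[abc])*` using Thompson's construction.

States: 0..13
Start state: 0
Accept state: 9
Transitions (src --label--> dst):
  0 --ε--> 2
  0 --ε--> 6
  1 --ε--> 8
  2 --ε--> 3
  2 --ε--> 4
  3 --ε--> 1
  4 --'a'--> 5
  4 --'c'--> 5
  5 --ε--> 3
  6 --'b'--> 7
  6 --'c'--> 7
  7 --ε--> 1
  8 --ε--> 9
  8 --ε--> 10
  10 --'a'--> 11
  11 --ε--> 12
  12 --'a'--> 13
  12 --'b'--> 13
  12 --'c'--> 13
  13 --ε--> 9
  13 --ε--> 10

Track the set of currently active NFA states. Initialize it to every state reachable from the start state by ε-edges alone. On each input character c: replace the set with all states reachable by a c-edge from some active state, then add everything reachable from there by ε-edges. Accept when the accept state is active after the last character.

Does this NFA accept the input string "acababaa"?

Answer: ACCEPT

Derivation:
S₀ = ε-closure({0}) = {0,1,2,3,4,6,8,9,10}
'a' @ 1: {1,3,5,8,9,10,11,12}  [accepting]
'c' @ 2: {9,10,13}  [accepting]
'a' @ 3: {11,12}
'b' @ 4: {9,10,13}  [accepting]
'a' @ 5: {11,12}
'b' @ 6: {9,10,13}  [accepting]
'a' @ 7: {11,12}
'a' @ 8: {9,10,13}  [accepting]
final: {9,10,13}; accept 9 in set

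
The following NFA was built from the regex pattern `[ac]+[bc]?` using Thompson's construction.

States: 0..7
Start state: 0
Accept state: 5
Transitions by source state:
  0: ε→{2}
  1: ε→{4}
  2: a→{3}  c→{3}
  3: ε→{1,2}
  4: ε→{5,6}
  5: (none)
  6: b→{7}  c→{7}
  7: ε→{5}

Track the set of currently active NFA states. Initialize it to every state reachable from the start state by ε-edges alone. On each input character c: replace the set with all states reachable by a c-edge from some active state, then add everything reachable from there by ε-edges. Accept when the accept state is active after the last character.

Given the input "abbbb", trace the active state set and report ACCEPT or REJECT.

Answer: REJECT

Trace:
S₀ = ε-closure({0}) = {0,2}
'a' @ 1: {1,2,3,4,5,6}  ✓accept
'b' @ 2: {5,7}  ✓accept
'b' @ 3: {}  — state set empty
rest 'bb' ignored (set empty)
after full input: {}  (accept=5 not in)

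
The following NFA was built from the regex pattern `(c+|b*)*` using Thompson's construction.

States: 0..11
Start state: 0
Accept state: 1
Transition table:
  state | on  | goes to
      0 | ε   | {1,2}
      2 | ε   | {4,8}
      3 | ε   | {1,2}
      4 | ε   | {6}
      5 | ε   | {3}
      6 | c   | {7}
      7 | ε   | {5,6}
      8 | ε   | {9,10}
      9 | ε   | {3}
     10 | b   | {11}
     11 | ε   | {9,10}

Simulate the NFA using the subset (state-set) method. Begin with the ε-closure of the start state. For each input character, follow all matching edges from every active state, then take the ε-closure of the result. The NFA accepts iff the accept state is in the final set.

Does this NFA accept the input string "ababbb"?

S₀ = ε-closure({0}) = {0,1,2,3,4,6,8,9,10}
'a' @ 1: {}  — dead — no transitions
rest 'babbb' ignored (set empty)
final: {}; accept 1 not in set

Answer: REJECT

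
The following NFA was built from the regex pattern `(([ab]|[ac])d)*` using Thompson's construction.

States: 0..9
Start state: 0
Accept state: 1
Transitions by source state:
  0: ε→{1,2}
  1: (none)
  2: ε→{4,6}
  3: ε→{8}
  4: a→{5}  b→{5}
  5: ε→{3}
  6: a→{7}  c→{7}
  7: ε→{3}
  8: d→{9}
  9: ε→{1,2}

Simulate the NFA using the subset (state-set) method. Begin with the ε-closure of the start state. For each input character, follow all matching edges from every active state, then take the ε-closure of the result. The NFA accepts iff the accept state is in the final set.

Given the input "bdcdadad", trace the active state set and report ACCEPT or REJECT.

Answer: ACCEPT

Derivation:
start: ε-closure({0}) = {0,1,2,4,6}
'b' @ 1: {3,5,8}
'd' @ 2: {1,2,4,6,9}  [accepting]
'c' @ 3: {3,7,8}
'd' @ 4: {1,2,4,6,9}  [accepting]
'a' @ 5: {3,5,7,8}
'd' @ 6: {1,2,4,6,9}  [accepting]
'a' @ 7: {3,5,7,8}
'd' @ 8: {1,2,4,6,9}  [accepting]
after full input: {1,2,4,6,9}  (accept=1 in)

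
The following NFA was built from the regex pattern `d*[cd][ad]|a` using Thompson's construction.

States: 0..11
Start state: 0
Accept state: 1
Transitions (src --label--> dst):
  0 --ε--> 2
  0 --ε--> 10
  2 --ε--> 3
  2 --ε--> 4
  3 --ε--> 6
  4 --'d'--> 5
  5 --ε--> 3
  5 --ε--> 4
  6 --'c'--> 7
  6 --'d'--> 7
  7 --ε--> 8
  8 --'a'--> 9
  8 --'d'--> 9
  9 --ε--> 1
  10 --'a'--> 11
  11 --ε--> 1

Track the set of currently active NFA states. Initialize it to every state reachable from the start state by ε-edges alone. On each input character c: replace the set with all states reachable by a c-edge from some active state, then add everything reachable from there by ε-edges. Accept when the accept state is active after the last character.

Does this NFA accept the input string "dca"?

Answer: ACCEPT

Steps:
start: ε-closure({0}) = {0,2,3,4,6,10}
'd' @ 1: {3,4,5,6,7,8}
'c' @ 2: {7,8}
'a' @ 3: {1,9}  ✓accept
end set {1,9} — state 1 in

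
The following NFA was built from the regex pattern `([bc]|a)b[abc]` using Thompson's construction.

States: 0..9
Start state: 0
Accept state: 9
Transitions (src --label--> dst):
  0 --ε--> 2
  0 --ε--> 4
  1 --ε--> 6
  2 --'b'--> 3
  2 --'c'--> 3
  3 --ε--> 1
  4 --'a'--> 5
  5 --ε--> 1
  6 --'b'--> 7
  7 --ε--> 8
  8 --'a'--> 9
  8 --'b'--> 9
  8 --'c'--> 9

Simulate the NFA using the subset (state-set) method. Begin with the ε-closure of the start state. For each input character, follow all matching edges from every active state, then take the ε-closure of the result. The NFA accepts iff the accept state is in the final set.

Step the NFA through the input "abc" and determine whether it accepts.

start: ε-closure({0}) = {0,2,4}
'a' @ 1: {1,5,6}
'b' @ 2: {7,8}
'c' @ 3: {9}  ✓accept
after full input: {9}  (accept=9 in)

Answer: ACCEPT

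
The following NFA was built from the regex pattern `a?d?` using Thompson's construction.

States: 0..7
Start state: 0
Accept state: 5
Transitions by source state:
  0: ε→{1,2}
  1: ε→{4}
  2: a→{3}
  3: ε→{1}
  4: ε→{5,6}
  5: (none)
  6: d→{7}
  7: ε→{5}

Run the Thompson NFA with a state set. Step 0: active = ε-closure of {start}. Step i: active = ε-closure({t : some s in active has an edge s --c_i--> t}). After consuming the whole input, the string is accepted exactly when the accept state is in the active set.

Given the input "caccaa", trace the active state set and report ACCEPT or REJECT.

initial (ε-close {0}): {0,1,2,4,5,6}
'c' @ 1: {}  — dead — no transitions
rest 'accaa' ignored (set empty)
after full input: {}  (accept=5 not in)

Answer: REJECT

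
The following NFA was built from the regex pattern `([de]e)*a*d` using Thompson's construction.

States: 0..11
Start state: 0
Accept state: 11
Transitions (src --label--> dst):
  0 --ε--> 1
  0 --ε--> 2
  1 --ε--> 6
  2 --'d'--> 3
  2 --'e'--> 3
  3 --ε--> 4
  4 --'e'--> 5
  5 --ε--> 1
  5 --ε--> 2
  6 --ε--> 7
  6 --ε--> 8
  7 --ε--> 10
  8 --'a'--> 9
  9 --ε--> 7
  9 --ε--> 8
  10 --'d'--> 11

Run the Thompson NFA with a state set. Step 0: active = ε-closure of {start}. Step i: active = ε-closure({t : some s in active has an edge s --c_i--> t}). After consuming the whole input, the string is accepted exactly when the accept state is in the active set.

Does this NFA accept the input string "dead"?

start: ε-closure({0}) = {0,1,2,6,7,8,10}
'd' @ 1: {3,4,11}  ✓accept
'e' @ 2: {1,2,5,6,7,8,10}
'a' @ 3: {7,8,9,10}
'd' @ 4: {11}  ✓accept
end set {11} — state 11 in

Answer: ACCEPT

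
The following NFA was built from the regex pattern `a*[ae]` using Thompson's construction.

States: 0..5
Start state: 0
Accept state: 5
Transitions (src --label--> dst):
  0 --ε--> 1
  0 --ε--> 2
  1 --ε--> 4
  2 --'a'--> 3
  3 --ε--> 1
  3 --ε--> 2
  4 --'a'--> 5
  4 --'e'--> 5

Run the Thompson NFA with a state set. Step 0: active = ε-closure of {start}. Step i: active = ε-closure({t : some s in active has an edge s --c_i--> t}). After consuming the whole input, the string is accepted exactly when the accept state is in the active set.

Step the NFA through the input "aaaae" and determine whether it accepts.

start: ε-closure({0}) = {0,1,2,4}
'a' @ 1: {1,2,3,4,5}  ✓accept
'a' @ 2: {1,2,3,4,5}  ✓accept
'a' @ 3: {1,2,3,4,5}  ✓accept
'a' @ 4: {1,2,3,4,5}  ✓accept
'e' @ 5: {5}  ✓accept
final: {5}; accept 5 in set

Answer: ACCEPT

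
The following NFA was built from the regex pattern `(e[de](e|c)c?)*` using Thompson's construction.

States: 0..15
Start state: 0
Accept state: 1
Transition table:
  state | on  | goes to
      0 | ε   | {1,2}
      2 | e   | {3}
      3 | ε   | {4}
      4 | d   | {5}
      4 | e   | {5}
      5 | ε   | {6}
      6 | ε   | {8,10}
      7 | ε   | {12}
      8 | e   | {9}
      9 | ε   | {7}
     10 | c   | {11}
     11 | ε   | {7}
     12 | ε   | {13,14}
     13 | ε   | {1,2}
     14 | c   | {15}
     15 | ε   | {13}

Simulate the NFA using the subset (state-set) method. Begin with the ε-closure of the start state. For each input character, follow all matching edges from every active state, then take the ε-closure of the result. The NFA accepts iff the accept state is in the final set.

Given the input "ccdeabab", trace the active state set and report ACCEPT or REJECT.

start: ε-closure({0}) = {0,1,2}
'c' @ 1: {}  — dead — no transitions
rest 'cdeabab' ignored (set empty)
after full input: {}  (accept=1 not in)

Answer: REJECT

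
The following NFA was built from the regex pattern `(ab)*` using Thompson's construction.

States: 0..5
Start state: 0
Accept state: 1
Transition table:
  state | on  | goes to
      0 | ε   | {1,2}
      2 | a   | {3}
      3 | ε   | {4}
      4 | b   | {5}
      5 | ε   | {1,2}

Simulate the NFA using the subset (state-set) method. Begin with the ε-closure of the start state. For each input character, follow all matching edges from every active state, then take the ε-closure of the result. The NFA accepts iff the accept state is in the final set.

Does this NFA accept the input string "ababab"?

initial (ε-close {0}): {0,1,2}
'a' @ 1: {3,4}
'b' @ 2: {1,2,5}  ✓accept
'a' @ 3: {3,4}
'b' @ 4: {1,2,5}  ✓accept
'a' @ 5: {3,4}
'b' @ 6: {1,2,5}  ✓accept
end set {1,2,5} — state 1 in

Answer: ACCEPT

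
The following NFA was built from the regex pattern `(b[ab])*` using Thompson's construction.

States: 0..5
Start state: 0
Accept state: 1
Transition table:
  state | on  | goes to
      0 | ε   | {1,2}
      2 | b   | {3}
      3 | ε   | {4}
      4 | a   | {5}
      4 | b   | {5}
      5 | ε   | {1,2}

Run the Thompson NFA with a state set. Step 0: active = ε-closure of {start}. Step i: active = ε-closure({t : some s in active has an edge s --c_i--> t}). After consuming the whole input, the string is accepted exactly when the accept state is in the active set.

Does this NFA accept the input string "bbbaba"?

start: ε-closure({0}) = {0,1,2}
'b' @ 1: {3,4}
'b' @ 2: {1,2,5}  (accept∈set)
'b' @ 3: {3,4}
'a' @ 4: {1,2,5}  (accept∈set)
'b' @ 5: {3,4}
'a' @ 6: {1,2,5}  (accept∈set)
end set {1,2,5} — state 1 in

Answer: ACCEPT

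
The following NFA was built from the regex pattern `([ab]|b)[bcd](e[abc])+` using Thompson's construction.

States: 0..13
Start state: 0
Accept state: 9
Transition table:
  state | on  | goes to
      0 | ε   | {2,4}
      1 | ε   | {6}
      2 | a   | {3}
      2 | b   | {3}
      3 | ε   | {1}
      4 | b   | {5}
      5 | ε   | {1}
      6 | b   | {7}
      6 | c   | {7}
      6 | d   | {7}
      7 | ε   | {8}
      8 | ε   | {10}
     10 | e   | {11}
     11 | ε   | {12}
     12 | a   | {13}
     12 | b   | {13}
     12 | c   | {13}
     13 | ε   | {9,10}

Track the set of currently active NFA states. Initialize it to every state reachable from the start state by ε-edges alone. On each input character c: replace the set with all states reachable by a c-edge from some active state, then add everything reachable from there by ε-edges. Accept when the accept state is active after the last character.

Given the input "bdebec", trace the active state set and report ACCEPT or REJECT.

Answer: ACCEPT

Trace:
S₀ = ε-closure({0}) = {0,2,4}
'b' @ 1: {1,3,5,6}
'd' @ 2: {7,8,10}
'e' @ 3: {11,12}
'b' @ 4: {9,10,13}  (accept∈set)
'e' @ 5: {11,12}
'c' @ 6: {9,10,13}  (accept∈set)
final: {9,10,13}; accept 9 in set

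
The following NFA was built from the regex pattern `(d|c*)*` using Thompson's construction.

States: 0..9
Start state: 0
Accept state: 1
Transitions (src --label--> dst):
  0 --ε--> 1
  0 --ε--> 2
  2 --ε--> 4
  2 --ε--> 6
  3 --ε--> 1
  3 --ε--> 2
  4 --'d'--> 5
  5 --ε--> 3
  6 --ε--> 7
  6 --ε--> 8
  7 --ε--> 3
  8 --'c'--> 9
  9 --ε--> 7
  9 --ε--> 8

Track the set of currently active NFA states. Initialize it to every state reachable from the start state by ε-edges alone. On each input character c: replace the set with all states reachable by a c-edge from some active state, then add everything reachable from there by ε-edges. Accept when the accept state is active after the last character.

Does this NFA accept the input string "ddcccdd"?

initial (ε-close {0}): {0,1,2,3,4,6,7,8}
'd' @ 1: {1,2,3,4,5,6,7,8}  (accept∈set)
'd' @ 2: {1,2,3,4,5,6,7,8}  (accept∈set)
'c' @ 3: {1,2,3,4,6,7,8,9}  (accept∈set)
'c' @ 4: {1,2,3,4,6,7,8,9}  (accept∈set)
'c' @ 5: {1,2,3,4,6,7,8,9}  (accept∈set)
'd' @ 6: {1,2,3,4,5,6,7,8}  (accept∈set)
'd' @ 7: {1,2,3,4,5,6,7,8}  (accept∈set)
final: {1,2,3,4,5,6,7,8}; accept 1 in set

Answer: ACCEPT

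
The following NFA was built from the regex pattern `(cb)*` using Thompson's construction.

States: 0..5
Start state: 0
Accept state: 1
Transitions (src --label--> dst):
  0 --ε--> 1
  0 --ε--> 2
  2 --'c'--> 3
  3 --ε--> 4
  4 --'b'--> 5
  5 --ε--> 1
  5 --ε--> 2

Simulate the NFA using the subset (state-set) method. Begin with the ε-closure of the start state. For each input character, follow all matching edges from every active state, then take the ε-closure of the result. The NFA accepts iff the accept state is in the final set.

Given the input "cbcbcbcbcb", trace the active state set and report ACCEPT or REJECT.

Answer: ACCEPT

Trace:
initial (ε-close {0}): {0,1,2}
'c' @ 1: {3,4}
'b' @ 2: {1,2,5}  (accept∈set)
'c' @ 3: {3,4}
'b' @ 4: {1,2,5}  (accept∈set)
'c' @ 5: {3,4}
'b' @ 6: {1,2,5}  (accept∈set)
'c' @ 7: {3,4}
'b' @ 8: {1,2,5}  (accept∈set)
'c' @ 9: {3,4}
'b' @ 10: {1,2,5}  (accept∈set)
final: {1,2,5}; accept 1 in set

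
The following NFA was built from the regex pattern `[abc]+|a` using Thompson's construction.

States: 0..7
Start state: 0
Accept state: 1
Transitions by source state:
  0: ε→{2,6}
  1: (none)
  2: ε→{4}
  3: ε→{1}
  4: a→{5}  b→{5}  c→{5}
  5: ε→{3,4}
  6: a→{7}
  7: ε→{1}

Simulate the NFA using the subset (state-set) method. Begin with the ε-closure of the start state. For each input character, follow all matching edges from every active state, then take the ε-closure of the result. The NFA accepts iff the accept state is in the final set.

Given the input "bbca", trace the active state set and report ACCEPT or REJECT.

Answer: ACCEPT

Steps:
S₀ = ε-closure({0}) = {0,2,4,6}
'b' @ 1: {1,3,4,5}  [accepting]
'b' @ 2: {1,3,4,5}  [accepting]
'c' @ 3: {1,3,4,5}  [accepting]
'a' @ 4: {1,3,4,5}  [accepting]
final: {1,3,4,5}; accept 1 in set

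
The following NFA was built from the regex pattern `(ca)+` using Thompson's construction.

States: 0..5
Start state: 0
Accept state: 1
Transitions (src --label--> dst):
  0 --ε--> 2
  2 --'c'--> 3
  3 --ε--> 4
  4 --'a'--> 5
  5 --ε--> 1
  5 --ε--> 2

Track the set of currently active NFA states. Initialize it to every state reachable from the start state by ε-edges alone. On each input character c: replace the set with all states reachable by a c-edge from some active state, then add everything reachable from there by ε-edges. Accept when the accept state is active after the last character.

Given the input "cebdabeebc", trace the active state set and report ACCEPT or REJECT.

start: ε-closure({0}) = {0,2}
'c' @ 1: {3,4}
'e' @ 2: {}  — no active states
rest 'bdabeebc' ignored (set empty)
after full input: {}  (accept=1 not in)

Answer: REJECT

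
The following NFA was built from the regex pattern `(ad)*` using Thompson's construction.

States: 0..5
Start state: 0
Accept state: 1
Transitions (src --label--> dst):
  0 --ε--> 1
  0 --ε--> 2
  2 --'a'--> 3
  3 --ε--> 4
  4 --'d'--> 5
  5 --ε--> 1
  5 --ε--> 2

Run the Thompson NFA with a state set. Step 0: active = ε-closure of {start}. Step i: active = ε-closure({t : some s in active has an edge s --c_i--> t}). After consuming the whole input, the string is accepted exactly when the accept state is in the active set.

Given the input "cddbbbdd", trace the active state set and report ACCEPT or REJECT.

initial (ε-close {0}): {0,1,2}
'c' @ 1: {}  — no active states
rest 'ddbbbdd' ignored (set empty)
end set {} — state 1 not in

Answer: REJECT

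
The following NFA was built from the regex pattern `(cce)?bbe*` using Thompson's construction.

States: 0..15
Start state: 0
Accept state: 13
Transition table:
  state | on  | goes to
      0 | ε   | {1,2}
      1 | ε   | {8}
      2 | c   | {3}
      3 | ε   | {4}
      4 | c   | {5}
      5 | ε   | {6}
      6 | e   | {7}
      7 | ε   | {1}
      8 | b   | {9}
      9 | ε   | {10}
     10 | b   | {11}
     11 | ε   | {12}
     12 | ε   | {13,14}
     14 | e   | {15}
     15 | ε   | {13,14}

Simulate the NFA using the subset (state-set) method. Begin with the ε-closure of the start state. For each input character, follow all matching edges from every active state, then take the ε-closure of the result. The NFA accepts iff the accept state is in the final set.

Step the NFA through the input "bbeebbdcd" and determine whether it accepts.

Answer: REJECT

Trace:
initial (ε-close {0}): {0,1,2,8}
'b' @ 1: {9,10}
'b' @ 2: {11,12,13,14}  (accept∈set)
'e' @ 3: {13,14,15}  (accept∈set)
'e' @ 4: {13,14,15}  (accept∈set)
'b' @ 5: {}  — state set empty
rest 'bdcd' ignored (set empty)
after full input: {}  (accept=13 not in)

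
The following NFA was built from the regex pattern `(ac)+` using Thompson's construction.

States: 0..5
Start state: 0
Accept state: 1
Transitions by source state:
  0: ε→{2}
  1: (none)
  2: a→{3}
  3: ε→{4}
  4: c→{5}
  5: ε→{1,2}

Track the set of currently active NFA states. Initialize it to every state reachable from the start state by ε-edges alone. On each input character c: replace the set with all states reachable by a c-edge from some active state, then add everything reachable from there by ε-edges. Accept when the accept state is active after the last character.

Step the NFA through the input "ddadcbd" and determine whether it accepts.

start: ε-closure({0}) = {0,2}
'd' @ 1: {}  — dead — no transitions
rest 'dadcbd' ignored (set empty)
after full input: {}  (accept=1 not in)

Answer: REJECT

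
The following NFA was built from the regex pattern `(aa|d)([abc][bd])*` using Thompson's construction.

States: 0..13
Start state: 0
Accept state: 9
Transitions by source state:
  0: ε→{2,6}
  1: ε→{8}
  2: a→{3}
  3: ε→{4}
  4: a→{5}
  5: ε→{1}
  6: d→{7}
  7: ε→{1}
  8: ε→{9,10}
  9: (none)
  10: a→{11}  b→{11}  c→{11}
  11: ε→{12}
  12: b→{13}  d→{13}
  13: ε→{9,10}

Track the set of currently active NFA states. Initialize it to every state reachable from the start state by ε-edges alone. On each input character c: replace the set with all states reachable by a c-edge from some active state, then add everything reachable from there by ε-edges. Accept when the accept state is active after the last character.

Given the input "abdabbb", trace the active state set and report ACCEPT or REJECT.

Answer: REJECT

Steps:
S₀ = ε-closure({0}) = {0,2,6}
'a' @ 1: {3,4}
'b' @ 2: {}  — state set empty
rest 'dabbb' ignored (set empty)
end set {} — state 9 not in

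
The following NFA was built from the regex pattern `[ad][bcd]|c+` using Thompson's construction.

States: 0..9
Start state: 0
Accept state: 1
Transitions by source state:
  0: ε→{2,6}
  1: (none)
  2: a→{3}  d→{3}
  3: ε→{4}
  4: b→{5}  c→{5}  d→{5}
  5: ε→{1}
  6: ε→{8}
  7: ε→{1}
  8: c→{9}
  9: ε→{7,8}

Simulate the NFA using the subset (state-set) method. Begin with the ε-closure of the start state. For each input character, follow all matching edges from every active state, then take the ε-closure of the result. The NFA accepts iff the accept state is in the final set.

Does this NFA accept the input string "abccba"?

S₀ = ε-closure({0}) = {0,2,6,8}
'a' @ 1: {3,4}
'b' @ 2: {1,5}  (accept∈set)
'c' @ 3: {}  — dead — no transitions
rest 'cba' ignored (set empty)
final: {}; accept 1 not in set

Answer: REJECT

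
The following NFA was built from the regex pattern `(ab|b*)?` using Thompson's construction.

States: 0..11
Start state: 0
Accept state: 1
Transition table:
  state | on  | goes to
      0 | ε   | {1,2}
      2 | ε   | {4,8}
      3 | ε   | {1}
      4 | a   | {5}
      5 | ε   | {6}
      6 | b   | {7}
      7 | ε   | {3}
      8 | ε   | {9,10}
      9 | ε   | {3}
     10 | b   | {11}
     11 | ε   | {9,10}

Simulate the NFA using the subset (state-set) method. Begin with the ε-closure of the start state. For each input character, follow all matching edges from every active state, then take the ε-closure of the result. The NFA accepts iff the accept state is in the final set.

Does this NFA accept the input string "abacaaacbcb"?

initial (ε-close {0}): {0,1,2,3,4,8,9,10}
'a' @ 1: {5,6}
'b' @ 2: {1,3,7}  (accept∈set)
'a' @ 3: {}  — no active states
rest 'caaacbcb' ignored (set empty)
after full input: {}  (accept=1 not in)

Answer: REJECT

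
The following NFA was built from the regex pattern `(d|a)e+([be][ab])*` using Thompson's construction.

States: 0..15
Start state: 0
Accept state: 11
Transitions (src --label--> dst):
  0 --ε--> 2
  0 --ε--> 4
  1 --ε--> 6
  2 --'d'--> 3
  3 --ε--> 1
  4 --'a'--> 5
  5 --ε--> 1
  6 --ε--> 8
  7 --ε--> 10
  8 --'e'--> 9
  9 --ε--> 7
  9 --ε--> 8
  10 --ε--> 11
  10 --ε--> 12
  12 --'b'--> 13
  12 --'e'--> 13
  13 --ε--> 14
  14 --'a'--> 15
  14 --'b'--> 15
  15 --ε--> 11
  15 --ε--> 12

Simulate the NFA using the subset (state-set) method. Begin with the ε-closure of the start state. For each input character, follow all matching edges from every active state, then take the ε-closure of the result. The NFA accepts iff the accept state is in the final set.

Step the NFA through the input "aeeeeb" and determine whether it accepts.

Answer: ACCEPT

Trace:
initial (ε-close {0}): {0,2,4}
'a' @ 1: {1,5,6,8}
'e' @ 2: {7,8,9,10,11,12}  [accepting]
'e' @ 3: {7,8,9,10,11,12,13,14}  [accepting]
'e' @ 4: {7,8,9,10,11,12,13,14}  [accepting]
'e' @ 5: {7,8,9,10,11,12,13,14}  [accepting]
'b' @ 6: {11,12,13,14,15}  [accepting]
after full input: {11,12,13,14,15}  (accept=11 in)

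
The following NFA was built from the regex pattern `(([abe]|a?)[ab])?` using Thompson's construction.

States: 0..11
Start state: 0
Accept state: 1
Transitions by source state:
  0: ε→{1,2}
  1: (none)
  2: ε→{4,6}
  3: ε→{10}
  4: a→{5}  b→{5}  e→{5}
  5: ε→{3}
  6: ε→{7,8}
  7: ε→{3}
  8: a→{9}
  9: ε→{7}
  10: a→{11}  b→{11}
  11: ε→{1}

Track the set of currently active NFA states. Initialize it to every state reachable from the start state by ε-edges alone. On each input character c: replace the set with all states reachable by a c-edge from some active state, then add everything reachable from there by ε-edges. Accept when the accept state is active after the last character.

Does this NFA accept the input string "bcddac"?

Answer: REJECT

Steps:
S₀ = ε-closure({0}) = {0,1,2,3,4,6,7,8,10}
'b' @ 1: {1,3,5,10,11}  (accept∈set)
'c' @ 2: {}  — dead — no transitions
rest 'ddac' ignored (set empty)
end set {} — state 1 not in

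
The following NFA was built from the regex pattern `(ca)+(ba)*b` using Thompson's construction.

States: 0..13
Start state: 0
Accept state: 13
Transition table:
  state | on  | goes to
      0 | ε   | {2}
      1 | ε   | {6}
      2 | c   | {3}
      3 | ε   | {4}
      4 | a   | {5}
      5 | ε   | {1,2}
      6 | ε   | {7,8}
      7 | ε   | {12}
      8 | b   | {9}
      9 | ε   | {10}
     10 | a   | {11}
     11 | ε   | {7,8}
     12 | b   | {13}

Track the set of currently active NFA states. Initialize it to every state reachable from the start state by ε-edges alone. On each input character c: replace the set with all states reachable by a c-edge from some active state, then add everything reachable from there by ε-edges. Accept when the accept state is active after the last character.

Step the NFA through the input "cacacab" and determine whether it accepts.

S₀ = ε-closure({0}) = {0,2}
'c' @ 1: {3,4}
'a' @ 2: {1,2,5,6,7,8,12}
'c' @ 3: {3,4}
'a' @ 4: {1,2,5,6,7,8,12}
'c' @ 5: {3,4}
'a' @ 6: {1,2,5,6,7,8,12}
'b' @ 7: {9,10,13}  ✓accept
after full input: {9,10,13}  (accept=13 in)

Answer: ACCEPT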